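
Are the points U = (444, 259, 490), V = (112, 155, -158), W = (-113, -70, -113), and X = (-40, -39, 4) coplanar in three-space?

Yes

With U as base: UV = (-332, -104, -648), UW = (-557, -329, -603), UX = (-484, -298, -486).
UW × UX = (-19800, 21150, 6750).
UV · (UW × UX) = 0.
The scalar triple product vanishes, so the four points are coplanar.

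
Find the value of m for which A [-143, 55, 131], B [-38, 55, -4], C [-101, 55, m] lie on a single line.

77

Direction AB = (105, 0, -135). From the x-coordinate of C, the parameter along the line is τ = (-101 − (-143))/105 = 2/5.
Then m = 131 + 2/5·(-135) = 77.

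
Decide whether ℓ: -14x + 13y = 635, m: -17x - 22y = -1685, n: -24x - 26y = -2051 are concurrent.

No

Intersecting ℓ and m: solving the 2×2 system gives (x, y) = (15, 65).
Substitute into n: (-24)(15) + (-26)(65) = -2050.
But n requires -2051 ≠ -2050, so the three lines have no common point.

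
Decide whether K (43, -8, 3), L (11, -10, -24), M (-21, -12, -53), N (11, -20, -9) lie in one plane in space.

No

The four points are coplanar iff the 3×3 determinant with rows KL, KM, KN is zero.
Rows: (-32, -2, -27), (-64, -4, -56), (-32, -12, -12).
Expanding along the first row: (-32)(-624) − (-2)(-1024) + (-27)(640) = 640.
Nonzero ⇒ not coplanar.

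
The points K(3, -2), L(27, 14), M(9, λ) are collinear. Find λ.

2

The three points are collinear iff det[KL; KM] = 0.
This determinant is linear in λ: (24)λ + (-48) = 0, so λ = 2.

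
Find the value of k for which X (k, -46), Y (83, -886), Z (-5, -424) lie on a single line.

-77

Collinearity: (X − Y) must be parallel to (Z − Y) = (-88, 462).
Cross-multiplying the components: (k − 83)·(462) = (840)·(-88).
Solving gives k = -77.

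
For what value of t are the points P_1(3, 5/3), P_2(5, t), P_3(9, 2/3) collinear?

4/3

Collinearity: (P_2 − P_1) must be parallel to (P_3 − P_1) = (6, -1).
Cross-multiplying the components: (t − 5/3)·(6) = (2)·(-1).
Solving gives t = 4/3.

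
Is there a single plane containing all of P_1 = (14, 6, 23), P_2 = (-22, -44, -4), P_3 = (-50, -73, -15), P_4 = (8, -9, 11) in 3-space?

No

With P_1 as base: P_1P_2 = (-36, -50, -27), P_1P_3 = (-64, -79, -38), P_1P_4 = (-6, -15, -12).
P_1P_3 × P_1P_4 = (378, -540, 486).
P_1P_2 · (P_1P_3 × P_1P_4) = 270.
Since 270 ≠ 0, the four points are not coplanar.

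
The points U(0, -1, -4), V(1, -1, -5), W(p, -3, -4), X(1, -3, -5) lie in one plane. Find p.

The points are coplanar iff UV · (UW × UX) = 0.
Expanding, this is linear in p: (2)p + (0) = 0.
So p = 0.

0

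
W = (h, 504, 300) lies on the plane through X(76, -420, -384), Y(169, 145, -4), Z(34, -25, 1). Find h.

Coplanarity requires XY · (XZ × XW) = 0.
XY = (93, 565, 380), XZ = (-42, 395, 385); the triple product is linear in h with coefficient 67425 and constant term -11597100.
Setting it to zero: h = 172.

172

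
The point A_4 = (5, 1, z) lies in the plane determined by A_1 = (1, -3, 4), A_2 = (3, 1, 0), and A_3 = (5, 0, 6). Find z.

Coplanarity requires A_1A_2 · (A_1A_3 × A_1A_4) = 0.
A_1A_2 = (2, 4, -4), A_1A_3 = (4, 3, 2); the triple product is linear in z with coefficient -10 and constant term 40.
Setting it to zero: z = 4.

4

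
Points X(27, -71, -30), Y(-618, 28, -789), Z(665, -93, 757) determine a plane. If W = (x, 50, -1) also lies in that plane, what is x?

4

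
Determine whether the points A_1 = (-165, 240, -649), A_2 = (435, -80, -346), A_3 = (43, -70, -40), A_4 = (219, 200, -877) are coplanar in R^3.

With A_1 as base: A_1A_2 = (600, -320, 303), A_1A_3 = (208, -310, 609), A_1A_4 = (384, -40, -228).
A_1A_3 × A_1A_4 = (95040, 281280, 110720).
A_1A_2 · (A_1A_3 × A_1A_4) = 562560.
Since 562560 ≠ 0, the four points are not coplanar.

No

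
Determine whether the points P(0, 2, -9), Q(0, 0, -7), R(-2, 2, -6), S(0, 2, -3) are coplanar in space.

With P as base: PQ = (0, -2, 2), PR = (-2, 0, 3), PS = (0, 0, 6).
PR × PS = (0, 12, 0).
PQ · (PR × PS) = -24.
Since -24 ≠ 0, the four points are not coplanar.

No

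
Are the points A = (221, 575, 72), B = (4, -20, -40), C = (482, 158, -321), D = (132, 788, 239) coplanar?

Yes

A normal to the plane through A, B, C is n = AB × AC = (187131, -114513, 245784).
The plane has equation n·P = -6792576. For D: n·D = -6792576.
Equal, so D lies in the plane and all four are coplanar.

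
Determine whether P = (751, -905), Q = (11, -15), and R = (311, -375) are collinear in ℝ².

No

PQ = (-740, 890), PR = (-440, 530).
det[PQ; PR] = (-740)(530) − (890)(-440) = -600.
The determinant is nonzero, so they are not collinear.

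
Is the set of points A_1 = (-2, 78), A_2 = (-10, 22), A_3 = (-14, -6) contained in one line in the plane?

Yes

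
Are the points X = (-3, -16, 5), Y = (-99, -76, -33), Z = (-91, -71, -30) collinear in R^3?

XY = (-96, -60, -38), XZ = (-88, -55, -35).
XY × XZ = (10, -16, 0).
The cross product is nonzero, so the points do not lie on one line.

No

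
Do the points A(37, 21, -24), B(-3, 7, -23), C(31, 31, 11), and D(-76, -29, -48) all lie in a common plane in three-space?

A normal to the plane through A, B, C is n = AB × AC = (-500, 1394, -484).
The plane has equation n·P = 22390. For D: n·D = 20806.
20806 ≠ 22390, so D is off the plane.

No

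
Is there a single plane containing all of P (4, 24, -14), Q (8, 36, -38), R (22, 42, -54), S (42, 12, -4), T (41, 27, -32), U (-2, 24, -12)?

The plane through P, Q, R has normal n = PQ × PR = (-48, -272, -144) and equation n·X = -4704.
Checking the remaining points: n·S = -4704, n·T = -4704, n·U = -4704.
All equal -4704, so all 6 points lie in one plane.

Yes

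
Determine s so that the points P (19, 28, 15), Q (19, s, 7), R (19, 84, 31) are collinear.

Direction PR = (0, 56, 16). From the z-coordinate of Q, the parameter along the line is τ = (7 − 15)/16 = -1/2.
Then s = 28 + (-1/2)·(56) = 0.

0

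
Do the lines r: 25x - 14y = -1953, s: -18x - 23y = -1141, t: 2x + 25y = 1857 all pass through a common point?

Intersecting r and s: solving the 2×2 system gives (x, y) = (-35, 77).
Substitute into t: (2)(-35) + (25)(77) = 1855.
But t requires 1857 ≠ 1855, so the three lines have no common point.

No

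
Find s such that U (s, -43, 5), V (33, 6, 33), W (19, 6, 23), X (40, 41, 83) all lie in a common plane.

The points are coplanar iff UV · (UW × UX) = 0.
Expanding, this is linear in s: (-350)s + (28700) = 0.
So s = 82.

82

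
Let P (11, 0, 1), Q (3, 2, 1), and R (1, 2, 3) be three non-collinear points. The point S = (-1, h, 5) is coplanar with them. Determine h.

2

Coplanarity requires PQ · (PR × PS) = 0.
PQ = (-8, 2, 0), PR = (-10, 2, 2); the triple product is linear in h with coefficient 16 and constant term -32.
Setting it to zero: h = 2.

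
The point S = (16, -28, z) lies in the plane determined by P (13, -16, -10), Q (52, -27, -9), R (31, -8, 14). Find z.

The plane through P, Q, R has equation −272x − 918y + 510z = 6052.
Substituting S: (510)z + (21352) = 6052, so z = -30.

-30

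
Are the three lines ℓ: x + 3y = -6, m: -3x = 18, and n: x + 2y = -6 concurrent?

Yes

Intersecting ℓ and m: solving the 2×2 system gives (x, y) = (-6, 0).
Substitute into n: (1)(-6) + (2)(0) = -6.
This equals -6, so (-6, 0) lies on all three lines and they are concurrent.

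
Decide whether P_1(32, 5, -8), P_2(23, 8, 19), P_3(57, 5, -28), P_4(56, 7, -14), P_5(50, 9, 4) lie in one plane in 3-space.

Yes

The plane through P_1, P_2, P_3 has normal n = P_1P_2 × P_1P_3 = (-60, 495, -75) and equation n·P = 1155.
Checking the remaining points: n·P_4 = 1155, n·P_5 = 1155.
All equal 1155, so all 5 points lie in one plane.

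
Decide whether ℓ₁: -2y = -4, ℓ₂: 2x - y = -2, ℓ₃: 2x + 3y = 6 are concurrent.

Yes

Intersecting ℓ₁ and ℓ₂: solving the 2×2 system gives (x, y) = (0, 2).
Substitute into ℓ₃: (2)(0) + (3)(2) = 6.
This equals 6, so (0, 2) lies on all three lines and they are concurrent.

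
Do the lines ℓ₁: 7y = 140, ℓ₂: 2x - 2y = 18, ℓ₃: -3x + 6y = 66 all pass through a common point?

No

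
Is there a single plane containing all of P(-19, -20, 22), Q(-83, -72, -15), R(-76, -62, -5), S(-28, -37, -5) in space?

No

A normal to the plane through P, Q, R is n = PQ × PR = (-150, 381, -276).
The plane has equation n·X = -10842. For S: n·S = -8517.
-8517 ≠ -10842, so S is off the plane.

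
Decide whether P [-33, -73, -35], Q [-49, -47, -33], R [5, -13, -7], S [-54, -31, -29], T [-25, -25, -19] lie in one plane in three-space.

No

The plane through P, Q, R has normal n = PQ × PR = (608, 524, -1948) and equation n·X = 9864.
Checking the remaining points: n·S = 7416, n·T = 8712.
Since n·S = 7416 ≠ 9864, S is off the plane and the points are not all coplanar.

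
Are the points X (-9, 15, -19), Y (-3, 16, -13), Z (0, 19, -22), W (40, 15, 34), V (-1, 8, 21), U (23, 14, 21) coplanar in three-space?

No

The plane through X, Y, Z has normal n = XY × XZ = (-27, 72, 15) and equation n·P = 1038.
Checking the remaining points: n·W = 510, n·V = 918, n·U = 702.
Since n·W = 510 ≠ 1038, W is off the plane and the points are not all coplanar.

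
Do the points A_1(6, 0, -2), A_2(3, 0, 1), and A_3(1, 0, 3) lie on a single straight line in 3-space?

A_1A_2 = (-3, 0, 3), A_1A_3 = (-5, 0, 5).
A_1A_2 × A_1A_3 = (0, 0, 0).
The cross product vanishes, so the three points are collinear.

Yes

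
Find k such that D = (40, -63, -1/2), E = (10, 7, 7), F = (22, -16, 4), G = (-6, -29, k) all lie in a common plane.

11

The points are coplanar iff DE · (DF × DG) = 0.
Expanding, this is linear in k: (-150)k + (1650) = 0.
So k = 11.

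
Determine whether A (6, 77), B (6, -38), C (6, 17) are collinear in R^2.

AB = (0, -115), AC = (0, -60).
Checking proportionality: AC = 12/23·AB, so the vectors are parallel and the points are collinear.

Yes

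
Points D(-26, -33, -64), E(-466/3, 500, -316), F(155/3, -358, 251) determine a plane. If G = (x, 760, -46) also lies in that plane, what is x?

A normal to the plane is n = DE × DF = (85995, 21168, 637).
G lies in the plane iff n · DG = 0.
This gives (85995)x + (19033560) = 0, so x = -664/3.

-664/3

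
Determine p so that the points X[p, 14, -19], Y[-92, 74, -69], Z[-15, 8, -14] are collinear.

-22

Direction YZ = (77, -66, 55). From the y-coordinate of X, the parameter along the line is τ = (14 − 74)/(-66) = 10/11.
Then p = (-92) + 10/11·(77) = -22.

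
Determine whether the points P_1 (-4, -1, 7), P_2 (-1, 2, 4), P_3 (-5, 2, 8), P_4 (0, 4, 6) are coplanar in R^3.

No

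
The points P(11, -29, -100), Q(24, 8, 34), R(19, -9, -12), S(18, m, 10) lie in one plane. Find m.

Normal to plane PQR: n = (576, -72, -36); plane equation n·X = 12024.
Requiring n·S = 12024: (-72)m + (10008) = 12024.
So m = -28.

-28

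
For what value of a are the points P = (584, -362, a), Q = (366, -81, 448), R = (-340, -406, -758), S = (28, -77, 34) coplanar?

430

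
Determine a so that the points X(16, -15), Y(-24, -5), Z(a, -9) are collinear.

The three points are collinear iff det[XY; XZ] = 0.
This determinant is linear in a: (-10)a + (-80) = 0, so a = -8.

-8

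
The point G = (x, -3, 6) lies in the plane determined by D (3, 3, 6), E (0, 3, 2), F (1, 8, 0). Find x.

Coplanarity requires DE · (DF × DG) = 0.
DE = (-3, 0, -4), DF = (-2, 5, -6); the triple product is linear in x with coefficient 20 and constant term 0.
Setting it to zero: x = 0.

0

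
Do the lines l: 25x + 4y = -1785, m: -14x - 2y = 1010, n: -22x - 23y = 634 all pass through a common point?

No

Lines aᵢx + bᵢy = cᵢ with pairwise distinct directions are concurrent exactly when det[aᵢ bᵢ cᵢ] = 0.
Here the determinant is -556.
Nonzero, so no common point exists.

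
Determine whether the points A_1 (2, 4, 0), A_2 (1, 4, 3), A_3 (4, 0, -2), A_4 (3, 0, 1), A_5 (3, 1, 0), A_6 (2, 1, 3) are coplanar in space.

Yes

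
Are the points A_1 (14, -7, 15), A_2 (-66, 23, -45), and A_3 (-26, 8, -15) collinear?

Yes

A_1A_2 = (-80, 30, -60), A_1A_3 = (-40, 15, -30).
Each component of A_1A_3 is 1/2 times the corresponding component of A_1A_2, so A_1A_3 = 1/2·A_1A_2 and the points are collinear.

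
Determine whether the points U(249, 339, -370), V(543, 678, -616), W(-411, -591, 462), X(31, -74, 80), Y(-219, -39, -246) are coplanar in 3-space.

Yes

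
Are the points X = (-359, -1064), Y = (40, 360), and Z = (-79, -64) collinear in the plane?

No

XY = (399, 1424), XZ = (280, 1000).
If collinear, XZ would be a scalar multiple of XY. But (399)·(1000) ≠ (1424)·(280) (difference 280), so they are not parallel; the points are not collinear.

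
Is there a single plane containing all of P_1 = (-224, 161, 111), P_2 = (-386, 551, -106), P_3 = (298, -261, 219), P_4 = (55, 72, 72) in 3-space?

With P_1 as base: P_1P_2 = (-162, 390, -217), P_1P_3 = (522, -422, 108), P_1P_4 = (279, -89, -39).
P_1P_3 × P_1P_4 = (26070, 50490, 71280).
P_1P_2 · (P_1P_3 × P_1P_4) = 0.
The scalar triple product vanishes, so the four points are coplanar.

Yes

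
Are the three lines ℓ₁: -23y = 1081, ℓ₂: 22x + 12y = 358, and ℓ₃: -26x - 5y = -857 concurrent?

No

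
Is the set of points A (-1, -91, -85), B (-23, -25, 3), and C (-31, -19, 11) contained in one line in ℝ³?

No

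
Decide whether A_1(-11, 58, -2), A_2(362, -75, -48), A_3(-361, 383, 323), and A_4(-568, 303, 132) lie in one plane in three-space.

The four points are coplanar iff the 3×3 determinant with rows A_1A_2, A_1A_3, A_1A_4 is zero.
Rows: (373, -133, -46), (-350, 325, 325), (-557, 245, 134).
Expanding along the first row: (373)(-36075) − (-133)(134125) + (-46)(95275) = 0.
Zero determinant ⇒ coplanar.

Yes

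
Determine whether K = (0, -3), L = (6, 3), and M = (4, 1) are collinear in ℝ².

KL = (6, 6), KM = (4, 4).
Twice the signed area of △KLM is (6)(4) − (6)(4) = 0.
The triangle is degenerate (zero area), so the points are collinear.

Yes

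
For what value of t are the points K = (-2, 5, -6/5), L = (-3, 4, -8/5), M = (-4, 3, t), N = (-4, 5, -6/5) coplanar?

-2

Normal to plane KLN: n = (0, 4/5, -2); plane equation n·P = 32/5.
Requiring n·M = 32/5: (-2)t + (12/5) = 32/5.
So t = -2.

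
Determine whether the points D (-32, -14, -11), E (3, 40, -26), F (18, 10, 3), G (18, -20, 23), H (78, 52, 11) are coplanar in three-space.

The plane through D, E, F has normal n = DE × DF = (1116, -1240, -1860) and equation n·P = 2108.
Checking the remaining points: n·G = 2108, n·H = 2108.
All equal 2108, so all 5 points lie in one plane.

Yes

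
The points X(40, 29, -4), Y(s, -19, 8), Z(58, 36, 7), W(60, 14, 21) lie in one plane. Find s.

The points are coplanar iff XY · (XZ × XW) = 0.
Expanding, this is linear in s: (340)s + (-7480) = 0.
So s = 22.

22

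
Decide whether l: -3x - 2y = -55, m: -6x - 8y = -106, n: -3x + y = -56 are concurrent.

Intersecting l and m: solving the 2×2 system gives (x, y) = (19, -1).
Substitute into n: (-3)(19) + (1)(-1) = -58.
But n requires -56 ≠ -58, so the three lines have no common point.

No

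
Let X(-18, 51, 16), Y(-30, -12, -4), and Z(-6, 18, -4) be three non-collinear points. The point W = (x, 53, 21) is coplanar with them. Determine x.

-26

Coplanarity requires XY · (XZ × XW) = 0.
XY = (-12, -63, -20), XZ = (12, -33, -20); the triple product is linear in x with coefficient 600 and constant term 15600.
Setting it to zero: x = -26.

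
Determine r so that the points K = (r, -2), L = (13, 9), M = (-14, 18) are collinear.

46

The three points are collinear iff det[KL; KM] = 0.
This determinant is linear in r: (-9)r + (414) = 0, so r = 46.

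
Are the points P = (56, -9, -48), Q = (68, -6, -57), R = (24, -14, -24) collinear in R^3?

No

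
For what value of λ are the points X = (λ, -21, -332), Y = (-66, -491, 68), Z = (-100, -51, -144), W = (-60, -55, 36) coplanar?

Coplanarity ⇔ det[XY; XZ; XW] = 0.
Expanding, this is linear in λ: (-78352)λ + (-11047632) = 0.
So λ = -141.

-141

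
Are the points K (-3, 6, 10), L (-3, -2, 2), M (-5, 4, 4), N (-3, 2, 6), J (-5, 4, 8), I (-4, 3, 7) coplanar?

The plane through K, L, M has normal n = KL × KM = (32, 16, -16) and equation n·P = -160.
Checking the remaining points: n·N = -160, n·J = -224, n·I = -192.
Since n·J = -224 ≠ -160, J is off the plane and the points are not all coplanar.

No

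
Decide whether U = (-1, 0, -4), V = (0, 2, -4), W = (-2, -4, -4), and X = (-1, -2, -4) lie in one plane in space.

Yes

The four points are coplanar iff the 3×3 determinant with rows UV, UW, UX is zero.
Rows: (1, 2, 0), (-1, -4, 0), (0, -2, 0).
Expanding along the first row: (1)(0) − (2)(0) + (0)(2) = 0.
Zero determinant ⇒ coplanar.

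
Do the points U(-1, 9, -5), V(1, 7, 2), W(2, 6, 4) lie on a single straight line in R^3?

UV = (2, -2, 7), UW = (3, -3, 9).
Comparing components 2 and 3: (-2)(9) − (7)(-3) = 3 ≠ 0, so UV and UW are not parallel and the points are not collinear.

No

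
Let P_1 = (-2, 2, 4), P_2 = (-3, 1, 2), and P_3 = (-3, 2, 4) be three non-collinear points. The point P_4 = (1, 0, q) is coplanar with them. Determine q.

0

The plane through P_1, P_2, P_3 has equation 2y − 1z = 0.
Substituting P_4: (-1)q + (0) = 0, so q = 0.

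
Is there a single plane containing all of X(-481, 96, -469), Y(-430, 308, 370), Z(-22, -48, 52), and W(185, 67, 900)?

No

With X as base: XY = (51, 212, 839), XZ = (459, -144, 521), XW = (666, -29, 1369).
XZ × XW = (-182027, -281385, 82593).
XY · (XZ × XW) = 358530.
Since 358530 ≠ 0, the four points are not coplanar.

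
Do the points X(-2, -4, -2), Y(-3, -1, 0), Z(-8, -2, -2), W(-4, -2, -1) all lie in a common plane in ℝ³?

Yes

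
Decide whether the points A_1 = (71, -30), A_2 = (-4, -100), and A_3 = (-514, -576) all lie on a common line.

A_1A_2 = (-75, -70), A_1A_3 = (-585, -546).
det[A_1A_2; A_1A_3] = (-75)(-546) − (-70)(-585) = 0.
The determinant is zero, so the points are collinear.

Yes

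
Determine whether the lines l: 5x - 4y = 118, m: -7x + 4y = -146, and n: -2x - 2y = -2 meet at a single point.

Intersecting l and m: solving the 2×2 system gives (x, y) = (14, -12).
Substitute into n: (-2)(14) + (-2)(-12) = -4.
But n requires -2 ≠ -4, so the three lines have no common point.

No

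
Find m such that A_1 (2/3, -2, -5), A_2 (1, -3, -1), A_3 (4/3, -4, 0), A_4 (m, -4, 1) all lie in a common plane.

Normal to plane A_1A_2A_3: n = (3, 1, 0); plane equation n·P = 0.
Requiring n·A_4 = 0: (3)m + (-4) = 0.
So m = 4/3.

4/3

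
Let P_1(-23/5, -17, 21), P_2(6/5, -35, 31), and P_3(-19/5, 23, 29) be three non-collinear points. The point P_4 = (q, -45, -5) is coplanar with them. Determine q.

-72/5

A normal to the plane is n = P_1P_2 × P_1P_3 = (-544, -192/5, 1232/5).
P_4 lies in the plane iff n · P_1P_4 = 0.
This gives (-544)q + (-39168/5) = 0, so q = -72/5.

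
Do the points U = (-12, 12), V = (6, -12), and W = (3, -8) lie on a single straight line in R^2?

Yes

UV = (18, -24), UW = (15, -20).
Checking proportionality: UW = 5/6·UV, so the vectors are parallel and the points are collinear.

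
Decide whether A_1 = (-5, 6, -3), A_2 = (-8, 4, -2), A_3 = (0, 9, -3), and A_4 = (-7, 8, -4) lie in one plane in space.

With A_1 as base: A_1A_2 = (-3, -2, 1), A_1A_3 = (5, 3, 0), A_1A_4 = (-2, 2, -1).
A_1A_3 × A_1A_4 = (-3, 5, 16).
A_1A_2 · (A_1A_3 × A_1A_4) = 15.
Since 15 ≠ 0, the four points are not coplanar.

No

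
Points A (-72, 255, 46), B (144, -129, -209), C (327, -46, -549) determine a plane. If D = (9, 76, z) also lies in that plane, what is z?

-39

Coplanarity requires AB · (AC × AD) = 0.
AB = (216, -384, -255), AC = (399, -301, -595); the triple product is linear in z with coefficient 88200 and constant term 3439800.
Setting it to zero: z = -39.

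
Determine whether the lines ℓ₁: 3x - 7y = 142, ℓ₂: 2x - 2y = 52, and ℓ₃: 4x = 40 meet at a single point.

The three lines meet at one point iff the augmented coefficient matrix [aᵢ bᵢ cᵢ] has rank < 3, i.e. its determinant vanishes.
Here the determinant is 0.
It vanishes, so the lines are concurrent at (10, -16).

Yes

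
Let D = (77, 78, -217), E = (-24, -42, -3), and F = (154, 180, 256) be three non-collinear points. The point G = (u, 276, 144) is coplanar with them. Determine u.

A normal to the plane is n = DE × DF = (-78588, 64251, -1062).
G lies in the plane iff n · DG = 0.
This gives (-78588)u + (18389592) = 0, so u = 234.

234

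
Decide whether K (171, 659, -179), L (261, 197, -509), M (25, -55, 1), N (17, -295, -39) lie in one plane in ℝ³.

No

The four points are coplanar iff the 3×3 determinant with rows KL, KM, KN is zero.
Rows: (90, -462, -330), (-146, -714, 180), (-154, -954, 140).
Expanding along the first row: (90)(71760) − (-462)(7280) + (-330)(29328) = 143520.
Nonzero ⇒ not coplanar.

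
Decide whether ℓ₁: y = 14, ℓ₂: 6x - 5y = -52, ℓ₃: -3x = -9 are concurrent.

Yes

Intersecting ℓ₁ and ℓ₂: solving the 2×2 system gives (x, y) = (3, 14).
Substitute into ℓ₃: (-3)(3) + (0)(14) = -9.
This equals -9, so (3, 14) lies on all three lines and they are concurrent.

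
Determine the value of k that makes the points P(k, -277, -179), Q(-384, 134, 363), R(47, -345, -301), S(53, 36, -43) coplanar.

Coplanarity ⇔ det[PQ; PR; PS] = 0.
Expanding, this is linear in k: (-129402)k + (-6470100) = 0.
So k = -50.

-50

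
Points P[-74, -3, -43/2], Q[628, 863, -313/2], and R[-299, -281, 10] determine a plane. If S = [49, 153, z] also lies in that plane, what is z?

70

The plane through P, Q, R has equation −10251x + 8262y − 306z = 740367.
Substituting S: (-306)z + (761787) = 740367, so z = 70.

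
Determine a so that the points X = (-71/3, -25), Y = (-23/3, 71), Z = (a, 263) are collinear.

Collinearity: (Z − X) must be parallel to (Y − X) = (16, 96).
Cross-multiplying the components: (a − (-71/3))·(96) = (288)·(16).
Solving gives a = 73/3.

73/3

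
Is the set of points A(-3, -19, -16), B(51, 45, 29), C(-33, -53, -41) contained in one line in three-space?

No

AB = (54, 64, 45), AC = (-30, -34, -25).
AB × AC = (-70, 0, 84).
The cross product is nonzero, so the points do not lie on one line.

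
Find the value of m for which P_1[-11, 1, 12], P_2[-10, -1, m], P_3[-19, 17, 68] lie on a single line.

Direction P_1P_3 = (-8, 16, 56). From the x-coordinate of P_2, the parameter along the line is τ = (-10 − (-11))/(-8) = -1/8.
Then m = 12 + (-1/8)·(56) = 5.

5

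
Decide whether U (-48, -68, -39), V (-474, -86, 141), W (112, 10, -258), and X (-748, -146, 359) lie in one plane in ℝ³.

A normal to the plane through U, V, W is n = UV × UW = (-10098, -64494, -30348).
The plane has equation n·P = 6053868. For X: n·X = 6074496.
6074496 ≠ 6053868, so X is off the plane.

No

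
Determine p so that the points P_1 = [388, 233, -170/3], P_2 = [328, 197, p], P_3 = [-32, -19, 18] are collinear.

-46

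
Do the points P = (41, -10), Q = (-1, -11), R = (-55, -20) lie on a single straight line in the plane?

PQ = (-42, -1), PR = (-96, -10).
Twice the signed area of △PQR is (-42)(-10) − (-1)(-96) = 324.
The area is nonzero, so the three points are not collinear.

No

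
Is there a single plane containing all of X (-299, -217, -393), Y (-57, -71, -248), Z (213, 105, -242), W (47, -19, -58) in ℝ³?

A normal to the plane through X, Y, Z is n = XY × XZ = (-24644, 37698, 3172).
The plane has equation n·P = -2058506. For W: n·W = -2058506.
Equal, so W lies in the plane and all four are coplanar.

Yes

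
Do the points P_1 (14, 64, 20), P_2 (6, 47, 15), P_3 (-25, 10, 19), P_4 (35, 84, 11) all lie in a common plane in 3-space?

No

A normal to the plane through P_1, P_2, P_3 is n = P_1P_2 × P_1P_3 = (-253, 187, -231).
The plane has equation n·P = 3806. For P_4: n·P_4 = 4312.
4312 ≠ 3806, so P_4 is off the plane.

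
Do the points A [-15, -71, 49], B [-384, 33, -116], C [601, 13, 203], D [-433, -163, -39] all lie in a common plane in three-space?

The four points are coplanar iff the 3×3 determinant with rows AB, AC, AD is zero.
Rows: (-369, 104, -165), (616, 84, 154), (-418, -92, -88).
Expanding along the first row: (-369)(6776) − (104)(10164) + (-165)(-21560) = 0.
Zero determinant ⇒ coplanar.

Yes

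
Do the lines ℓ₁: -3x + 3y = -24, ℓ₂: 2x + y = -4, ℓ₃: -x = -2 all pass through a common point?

No

Intersecting ℓ₁ and ℓ₂: solving the 2×2 system gives (x, y) = (4/3, -20/3).
Substitute into ℓ₃: (-1)(4/3) + (0)(-20/3) = -4/3.
But ℓ₃ requires -2 ≠ -4/3, so the three lines have no common point.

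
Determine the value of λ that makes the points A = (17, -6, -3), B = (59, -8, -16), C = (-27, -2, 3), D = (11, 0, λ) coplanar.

-24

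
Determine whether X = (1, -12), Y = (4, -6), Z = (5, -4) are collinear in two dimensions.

Yes

XY = (3, 6), XZ = (4, 8).
det[XY; XZ] = (3)(8) − (6)(4) = 0.
The determinant is zero, so the points are collinear.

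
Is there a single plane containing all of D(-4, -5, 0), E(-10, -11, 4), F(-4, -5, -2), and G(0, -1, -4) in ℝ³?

The four points are coplanar iff the 3×3 determinant with rows DE, DF, DG is zero.
Rows: (-6, -6, 4), (0, 0, -2), (4, 4, -4).
Expanding along the first row: (-6)(8) − (-6)(8) + (4)(0) = 0.
Zero determinant ⇒ coplanar.

Yes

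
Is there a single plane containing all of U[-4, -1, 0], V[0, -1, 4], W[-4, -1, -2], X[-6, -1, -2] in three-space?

The four points are coplanar iff the 3×3 determinant with rows UV, UW, UX is zero.
Rows: (4, 0, 4), (0, 0, -2), (-2, 0, -2).
Expanding along the first row: (4)(0) − (0)(-4) + (4)(0) = 0.
Zero determinant ⇒ coplanar.

Yes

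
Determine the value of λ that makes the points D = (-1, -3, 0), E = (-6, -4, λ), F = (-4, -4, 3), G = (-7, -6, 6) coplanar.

5

Coplanarity ⇔ det[DE; DF; DG] = 0.
Expanding, this is linear in λ: (3)λ + (-15) = 0.
So λ = 5.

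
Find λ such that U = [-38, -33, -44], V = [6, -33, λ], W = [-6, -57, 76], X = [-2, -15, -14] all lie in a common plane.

44

The points are coplanar iff UV · (UW × UX) = 0.
Expanding, this is linear in λ: (1440)λ + (-63360) = 0.
So λ = 44.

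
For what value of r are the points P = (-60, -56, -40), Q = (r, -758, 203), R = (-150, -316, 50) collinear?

-303

Direction PR = (-90, -260, 90). From the y-coordinate of Q, the parameter along the line is τ = (-758 − (-56))/(-260) = 27/10.
Then r = (-60) + 27/10·(-90) = -303.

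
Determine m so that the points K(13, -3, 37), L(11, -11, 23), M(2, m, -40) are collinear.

Collinearity requires KL × KM = 0; each component is linear in m.
The x-component gives (14)m + (658) = 0, so m = -47.
The remaining components then also vanish.

-47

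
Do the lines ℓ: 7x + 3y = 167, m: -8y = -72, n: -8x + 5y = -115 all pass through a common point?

Yes

Lines aᵢx + bᵢy = cᵢ with pairwise distinct directions are concurrent exactly when det[aᵢ bᵢ cᵢ] = 0.
Here the determinant is 0.
It vanishes, so the lines are concurrent at (20, 9).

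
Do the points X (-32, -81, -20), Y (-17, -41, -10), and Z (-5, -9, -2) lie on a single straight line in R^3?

XY = (15, 40, 10), XZ = (27, 72, 18).
Each component of XZ is 9/5 times the corresponding component of XY, so XZ = 9/5·XY and the points are collinear.

Yes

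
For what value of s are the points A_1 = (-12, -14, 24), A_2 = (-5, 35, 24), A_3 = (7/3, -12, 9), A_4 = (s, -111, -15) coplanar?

32/3

Normal to plane A_1A_2A_3: n = (-735, 105, -2065/3); plane equation n·P = -9170.
Requiring n·A_4 = -9170: (-735)s + (-1330) = -9170.
So s = 32/3.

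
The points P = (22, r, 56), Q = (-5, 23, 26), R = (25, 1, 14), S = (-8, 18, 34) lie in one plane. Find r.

Coplanarity ⇔ det[PQ; PR; PS] = 0.
Expanding, this is linear in r: (204)r + (8160) = 0.
So r = -40.

-40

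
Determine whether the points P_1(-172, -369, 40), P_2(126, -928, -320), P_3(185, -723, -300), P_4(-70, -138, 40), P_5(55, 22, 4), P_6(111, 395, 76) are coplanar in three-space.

No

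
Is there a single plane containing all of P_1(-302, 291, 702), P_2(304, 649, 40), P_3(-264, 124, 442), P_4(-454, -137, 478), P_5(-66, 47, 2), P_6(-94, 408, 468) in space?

Yes

The plane through P_1, P_2, P_3 has normal n = P_1P_2 × P_1P_3 = (-203634, 132404, -114806) and equation n·P = 19433220.
Checking the remaining points: n·P_4 = 19433220, n·P_5 = 19433220, n·P_6 = 19433220.
All equal 19433220, so all 6 points lie in one plane.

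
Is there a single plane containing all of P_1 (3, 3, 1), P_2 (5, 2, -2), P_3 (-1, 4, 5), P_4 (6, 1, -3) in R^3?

No

The four points are coplanar iff the 3×3 determinant with rows P_1P_2, P_1P_3, P_1P_4 is zero.
Rows: (2, -1, -3), (-4, 1, 4), (3, -2, -4).
Expanding along the first row: (2)(4) − (-1)(4) + (-3)(5) = -3.
Nonzero ⇒ not coplanar.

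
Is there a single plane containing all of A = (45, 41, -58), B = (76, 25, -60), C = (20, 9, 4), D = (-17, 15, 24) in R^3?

Yes

A normal to the plane through A, B, C is n = AB × AC = (-1056, -1872, -1392).
The plane has equation n·P = -43536. For D: n·D = -43536.
Equal, so D lies in the plane and all four are coplanar.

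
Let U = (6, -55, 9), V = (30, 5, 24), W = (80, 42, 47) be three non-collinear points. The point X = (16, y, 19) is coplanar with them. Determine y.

10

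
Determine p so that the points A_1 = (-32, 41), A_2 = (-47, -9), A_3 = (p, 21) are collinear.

-38

Collinearity: (A_3 − A_1) must be parallel to (A_2 − A_1) = (-15, -50).
Cross-multiplying the components: (p − (-32))·(-50) = (-20)·(-15).
Solving gives p = -38.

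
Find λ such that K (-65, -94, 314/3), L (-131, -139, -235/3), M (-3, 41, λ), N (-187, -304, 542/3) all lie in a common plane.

-79/3

Normal to plane KLN: n = (-41850, 27342, 8370); plane equation n·P = 1026162.
Requiring n·M = 1026162: (8370)λ + (1246572) = 1026162.
So λ = -79/3.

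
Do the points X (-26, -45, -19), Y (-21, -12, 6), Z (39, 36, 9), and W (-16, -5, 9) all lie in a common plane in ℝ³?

No

With X as base: XY = (5, 33, 25), XZ = (65, 81, 28), XW = (10, 40, 28).
XZ × XW = (1148, -1540, 1790).
XY · (XZ × XW) = -330.
Since -330 ≠ 0, the four points are not coplanar.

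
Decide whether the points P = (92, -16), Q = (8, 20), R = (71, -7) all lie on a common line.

Yes

PQ = (-84, 36), PR = (-21, 9).
det[PQ; PR] = (-84)(9) − (36)(-21) = 0.
The determinant is zero, so the points are collinear.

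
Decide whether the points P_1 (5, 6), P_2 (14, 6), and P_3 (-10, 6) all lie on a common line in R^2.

Yes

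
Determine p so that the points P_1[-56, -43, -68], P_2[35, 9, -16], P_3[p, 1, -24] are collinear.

21

Direction P_1P_2 = (91, 52, 52). From the y-coordinate of P_3, the parameter along the line is τ = (1 − (-43))/52 = 11/13.
Then p = (-56) + 11/13·(91) = 21.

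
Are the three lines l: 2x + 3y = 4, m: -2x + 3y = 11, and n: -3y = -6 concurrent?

No

Intersecting l and m: solving the 2×2 system gives (x, y) = (-7/4, 5/2).
Substitute into n: (0)(-7/4) + (-3)(5/2) = -15/2.
But n requires -6 ≠ -15/2, so the three lines have no common point.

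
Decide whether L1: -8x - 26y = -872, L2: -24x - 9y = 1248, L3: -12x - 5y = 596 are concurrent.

Yes

The three lines meet at one point iff the augmented coefficient matrix [aᵢ bᵢ cᵢ] has rank < 3, i.e. its determinant vanishes.
Here the determinant is 0.
It vanishes, so the lines are concurrent at (-73, 56).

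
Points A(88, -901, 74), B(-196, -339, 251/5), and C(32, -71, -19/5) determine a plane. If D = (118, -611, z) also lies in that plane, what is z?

Coplanarity requires AB · (AC × AD) = 0.
AB = (-284, 562, -119/5), AC = (-56, 830, -389/5); the triple product is linear in z with coefficient -204248 and constant term 8374168.
Setting it to zero: z = 41.

41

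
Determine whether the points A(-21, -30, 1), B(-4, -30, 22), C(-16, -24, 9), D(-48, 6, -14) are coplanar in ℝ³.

No

With A as base: AB = (17, 0, 21), AC = (5, 6, 8), AD = (-27, 36, -15).
AC × AD = (-378, -141, 342).
AB · (AC × AD) = 756.
Since 756 ≠ 0, the four points are not coplanar.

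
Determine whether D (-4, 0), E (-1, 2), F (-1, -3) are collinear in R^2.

No

DE = (3, 2), DF = (3, -3).
det[DE; DF] = (3)(-3) − (2)(3) = -15.
The determinant is nonzero, so they are not collinear.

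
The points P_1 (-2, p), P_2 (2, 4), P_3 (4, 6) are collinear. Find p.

0

The three points are collinear iff det[P_1P_2; P_1P_3] = 0.
This determinant is linear in p: (2)p + (0) = 0, so p = 0.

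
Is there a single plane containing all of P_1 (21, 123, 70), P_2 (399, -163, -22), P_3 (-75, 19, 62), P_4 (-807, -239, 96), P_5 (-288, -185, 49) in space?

The plane through P_1, P_2, P_3 has normal n = P_1P_2 × P_1P_3 = (-7280, 11856, -66768) and equation n·P = -3368352.
Checking the remaining points: n·P_4 = -3368352, n·P_5 = -3368352.
All equal -3368352, so all 5 points lie in one plane.

Yes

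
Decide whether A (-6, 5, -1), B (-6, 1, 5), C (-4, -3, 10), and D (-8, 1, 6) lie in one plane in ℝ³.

A normal to the plane through A, B, C is n = AB × AC = (4, 12, 8).
The plane has equation n·P = 28. For D: n·D = 28.
Equal, so D lies in the plane and all four are coplanar.

Yes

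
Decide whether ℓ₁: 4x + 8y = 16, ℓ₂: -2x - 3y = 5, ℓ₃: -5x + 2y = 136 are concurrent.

Yes

The three lines meet at one point iff the augmented coefficient matrix [aᵢ bᵢ cᵢ] has rank < 3, i.e. its determinant vanishes.
Here the determinant is 0.
It vanishes, so the lines are concurrent at (-22, 13).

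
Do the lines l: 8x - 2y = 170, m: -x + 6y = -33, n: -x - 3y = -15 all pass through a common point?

Lines aᵢx + bᵢy = cᵢ with pairwise distinct directions are concurrent exactly when det[aᵢ bᵢ cᵢ] = 0.
Here the determinant is -18.
Nonzero, so no common point exists.

No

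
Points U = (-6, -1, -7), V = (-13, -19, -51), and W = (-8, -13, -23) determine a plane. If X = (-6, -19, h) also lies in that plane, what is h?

The plane through U, V, W has equation −240x − 24y + 48z = 1128.
Substituting X: (48)h + (1896) = 1128, so h = -16.

-16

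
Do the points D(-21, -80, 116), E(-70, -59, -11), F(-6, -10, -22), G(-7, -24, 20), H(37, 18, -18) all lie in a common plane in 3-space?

No

The plane through D, E, F has normal n = DE × DF = (5992, -8667, -3745) and equation n·P = 133108.
Checking the remaining points: n·G = 91164, n·H = 133108.
Since n·G = 91164 ≠ 133108, G is off the plane and the points are not all coplanar.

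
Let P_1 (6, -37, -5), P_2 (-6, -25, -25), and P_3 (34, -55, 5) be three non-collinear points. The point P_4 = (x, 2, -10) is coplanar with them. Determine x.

The plane through P_1, P_2, P_3 has equation −240x − 440y − 120z = 15440.
Substituting P_4: (-240)x + (320) = 15440, so x = -63.

-63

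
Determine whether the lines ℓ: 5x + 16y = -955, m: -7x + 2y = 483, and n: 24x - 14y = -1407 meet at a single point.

No

Intersecting ℓ and m: solving the 2×2 system gives (x, y) = (-79, -35).
Substitute into n: (24)(-79) + (-14)(-35) = -1406.
But n requires -1407 ≠ -1406, so the three lines have no common point.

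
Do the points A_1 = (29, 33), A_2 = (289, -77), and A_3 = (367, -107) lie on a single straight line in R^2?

No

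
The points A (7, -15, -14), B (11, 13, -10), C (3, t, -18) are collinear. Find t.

Direction AB = (4, 28, 4). From the x-coordinate of C, the parameter along the line is τ = (3 − 7)/4 = -1.
Then t = (-15) + (-1)·(28) = -43.

-43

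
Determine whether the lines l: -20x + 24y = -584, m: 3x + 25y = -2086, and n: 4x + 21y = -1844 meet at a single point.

Intersecting l and m: solving the 2×2 system gives (x, y) = (-62, -76).
Substitute into n: (4)(-62) + (21)(-76) = -1844.
This equals -1844, so (-62, -76) lies on all three lines and they are concurrent.

Yes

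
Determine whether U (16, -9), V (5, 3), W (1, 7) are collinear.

No

UV = (-11, 12), UW = (-15, 16).
If collinear, UW would be a scalar multiple of UV. But (-11)·(16) ≠ (12)·(-15) (difference 4), so they are not parallel; the points are not collinear.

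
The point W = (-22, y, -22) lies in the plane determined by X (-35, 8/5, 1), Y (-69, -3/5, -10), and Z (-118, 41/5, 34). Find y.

-3

Coplanarity requires XY · (XZ × XW) = 0.
XY = (-34, -11/5, -11), XZ = (-83, 33/5, 33); the triple product is linear in y with coefficient 2035 and constant term 6105.
Setting it to zero: y = -3.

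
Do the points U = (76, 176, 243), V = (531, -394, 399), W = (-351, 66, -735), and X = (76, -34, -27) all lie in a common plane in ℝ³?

The four points are coplanar iff the 3×3 determinant with rows UV, UW, UX is zero.
Rows: (455, -570, 156), (-427, -110, -978), (0, -210, -270).
Expanding along the first row: (455)(-175680) − (-570)(115290) + (156)(89670) = -230580.
Nonzero ⇒ not coplanar.

No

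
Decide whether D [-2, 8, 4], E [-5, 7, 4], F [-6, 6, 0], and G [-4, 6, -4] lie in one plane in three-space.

Yes

With D as base: DE = (-3, -1, 0), DF = (-4, -2, -4), DG = (-2, -2, -8).
DF × DG = (8, -24, 4).
DE · (DF × DG) = 0.
The scalar triple product vanishes, so the four points are coplanar.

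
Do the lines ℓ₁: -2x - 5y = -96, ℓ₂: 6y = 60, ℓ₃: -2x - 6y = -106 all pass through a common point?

The three lines meet at one point iff the augmented coefficient matrix [aᵢ bᵢ cᵢ] has rank < 3, i.e. its determinant vanishes.
Here the determinant is 0.
It vanishes, so the lines are concurrent at (23, 10).

Yes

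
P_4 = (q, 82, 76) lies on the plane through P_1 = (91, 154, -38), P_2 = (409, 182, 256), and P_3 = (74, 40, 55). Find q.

135

The plane through P_1, P_2, P_3 has equation 36120x − 34572y − 35776z = -677680.
Substituting P_4: (36120)q + (-5553880) = -677680, so q = 135.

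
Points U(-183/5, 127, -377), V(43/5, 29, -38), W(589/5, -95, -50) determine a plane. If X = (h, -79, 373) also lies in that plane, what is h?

A normal to the plane is n = UV × UW = (43212, 187806/5, 25484/5).
X lies in the plane iff n · UX = 0.
This gives (43212)h + (-2333448) = 0, so h = 54.

54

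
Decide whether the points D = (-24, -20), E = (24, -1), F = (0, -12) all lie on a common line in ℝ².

No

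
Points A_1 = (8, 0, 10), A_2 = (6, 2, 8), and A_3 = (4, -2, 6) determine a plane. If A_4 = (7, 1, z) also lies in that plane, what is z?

9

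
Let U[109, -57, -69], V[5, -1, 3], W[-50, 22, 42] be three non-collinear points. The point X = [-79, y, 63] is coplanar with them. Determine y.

31

The plane through U, V, W has equation 528x + 96y + 688z = 4608.
Substituting X: (96)y + (1632) = 4608, so y = 31.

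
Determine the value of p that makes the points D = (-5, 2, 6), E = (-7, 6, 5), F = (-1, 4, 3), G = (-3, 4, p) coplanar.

4

Coplanarity ⇔ det[DE; DF; DG] = 0.
Expanding, this is linear in p: (-20)p + (80) = 0.
So p = 4.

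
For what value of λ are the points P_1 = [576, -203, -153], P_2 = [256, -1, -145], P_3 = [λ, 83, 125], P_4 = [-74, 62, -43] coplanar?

-494

Coplanarity ⇔ det[P_1P_2; P_1P_3; P_1P_4] = 0.
Expanding, this is linear in λ: (-20100)λ + (-9929400) = 0.
So λ = -494.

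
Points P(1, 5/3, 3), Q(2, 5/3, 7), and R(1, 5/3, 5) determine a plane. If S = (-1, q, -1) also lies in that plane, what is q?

The plane through P, Q, R has equation −2y = -10/3.
Substituting S: (-2)q + (0) = -10/3, so q = 5/3.

5/3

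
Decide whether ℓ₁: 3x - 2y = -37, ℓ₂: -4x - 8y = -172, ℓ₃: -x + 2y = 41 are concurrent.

Lines aᵢx + bᵢy = cᵢ with pairwise distinct directions are concurrent exactly when det[aᵢ bᵢ cᵢ] = 0.
Here the determinant is -32.
Nonzero, so no common point exists.

No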